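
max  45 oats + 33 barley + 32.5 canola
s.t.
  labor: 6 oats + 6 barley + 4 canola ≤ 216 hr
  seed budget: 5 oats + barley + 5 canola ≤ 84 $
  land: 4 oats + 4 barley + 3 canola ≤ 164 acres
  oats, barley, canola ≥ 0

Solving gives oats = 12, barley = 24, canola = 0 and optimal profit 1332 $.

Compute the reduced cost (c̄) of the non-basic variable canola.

-2.5

Binding: labor and seed budget. Non-binding: land (20 unused).
Since land is not tight, its dual is 0.
From A_Bᵀ y = c: 6·y_labor + 5·y_seed budget = 45; 6·y_labor + 1·y_seed budget = 33.
Solving: y_labor = 5, y_seed budget = 3.
Reduced cost of canola: c₃ − yᵀa₃ = 32.5 − (5·4 + 3·5) = 32.5 − 35 = -2.5.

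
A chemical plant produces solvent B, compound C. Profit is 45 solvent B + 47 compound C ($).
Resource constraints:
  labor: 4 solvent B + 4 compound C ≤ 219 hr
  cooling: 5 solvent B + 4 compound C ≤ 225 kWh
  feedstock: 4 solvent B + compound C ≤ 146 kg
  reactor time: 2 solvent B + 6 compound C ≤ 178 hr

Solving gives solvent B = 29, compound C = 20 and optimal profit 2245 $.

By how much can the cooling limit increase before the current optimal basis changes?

10

Binding constraints: cooling, reactor time. The basis is B = [[5,4],[2,6]] with det 22.
Per unit increase in cooling, x* moves by d = (0.2727, -0.0909).
The basis stays optimal until feedstock becomes binding; allowable increase = 10 kWh.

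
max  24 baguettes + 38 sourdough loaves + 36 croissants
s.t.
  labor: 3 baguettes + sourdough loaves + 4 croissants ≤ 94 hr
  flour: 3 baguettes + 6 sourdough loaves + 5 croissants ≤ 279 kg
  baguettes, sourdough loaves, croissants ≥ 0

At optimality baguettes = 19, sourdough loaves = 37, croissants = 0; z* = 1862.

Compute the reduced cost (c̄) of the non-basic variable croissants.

-2

Check each constraint at x*: labor 94/94 (tight); flour 279/279 (tight).
Dual feasibility on the basic columns requires 3·y_labor + 3·y_flour = 24, 1·y_labor + 6·y_flour = 38.
→ y_labor = 2 and y_flour = 6.
Reduced cost of croissants: c₃ − yᵀa₃ = 36 − (2·4 + 6·5) = 36 − 38 = -2.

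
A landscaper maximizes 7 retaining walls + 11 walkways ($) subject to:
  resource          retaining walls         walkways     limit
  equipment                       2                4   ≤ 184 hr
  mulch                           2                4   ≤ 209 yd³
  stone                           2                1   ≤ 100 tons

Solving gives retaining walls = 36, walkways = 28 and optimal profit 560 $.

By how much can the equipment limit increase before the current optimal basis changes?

Binding constraints: equipment, stone. The basis is B = [[2,4],[2,1]] with det -6.
Per unit increase in equipment, x* moves by d = (-0.1667, 0.3333).
The basis stays optimal until mulch becomes binding; allowable increase = 25 hr.

25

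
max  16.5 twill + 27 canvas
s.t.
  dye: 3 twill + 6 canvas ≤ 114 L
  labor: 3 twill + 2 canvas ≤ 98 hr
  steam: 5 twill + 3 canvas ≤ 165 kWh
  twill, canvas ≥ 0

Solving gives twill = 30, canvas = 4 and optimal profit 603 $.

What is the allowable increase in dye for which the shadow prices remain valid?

180

Binding constraints: dye, labor. The basis is B = [[3,6],[3,2]] with det -12.
Per unit increase in dye, x* moves by d = (-0.1667, 0.25).
The basis stays optimal until twill reaches 0; allowable increase = 180 L.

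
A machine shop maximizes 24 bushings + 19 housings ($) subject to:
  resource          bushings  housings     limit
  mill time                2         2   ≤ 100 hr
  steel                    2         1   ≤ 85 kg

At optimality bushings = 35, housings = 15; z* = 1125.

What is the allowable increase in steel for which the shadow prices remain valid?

15

Binding constraints: mill time, steel. The basis is B = [[2,2],[2,1]] with det -2.
Per unit increase in steel, x* moves by d = (1, -1).
The basis stays optimal until housings reaches 0; allowable increase = 15 kg.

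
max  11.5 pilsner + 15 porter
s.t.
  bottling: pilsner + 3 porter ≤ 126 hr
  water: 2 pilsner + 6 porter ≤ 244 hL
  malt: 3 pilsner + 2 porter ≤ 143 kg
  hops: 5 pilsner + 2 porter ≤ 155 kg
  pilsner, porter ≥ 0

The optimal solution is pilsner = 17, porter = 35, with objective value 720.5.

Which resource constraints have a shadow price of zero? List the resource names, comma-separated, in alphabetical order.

bottling: 122/126 (slack 4)
water: 244/244 (binding)
malt: 121/143 (slack 22)
hops: 155/155 (binding)
By complementary slackness, a constraint with positive slack has shadow price 0 → bottling, malt.

bottling, malt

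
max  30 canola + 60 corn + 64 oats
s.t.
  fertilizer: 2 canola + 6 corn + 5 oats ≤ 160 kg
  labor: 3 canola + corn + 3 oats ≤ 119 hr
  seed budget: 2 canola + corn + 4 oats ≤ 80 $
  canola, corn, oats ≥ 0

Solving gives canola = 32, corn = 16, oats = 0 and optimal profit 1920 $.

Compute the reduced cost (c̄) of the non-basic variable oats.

Check each constraint at x*: fertilizer 160/160 (tight); labor 112/119 (slack 7); seed budget 80/80 (tight).
By complementary slackness, y = 0 for the non-binding constraint.
The binding rows give the dual system: 2·y_fertilizer + 2·y_seed budget = 30 and 6·y_fertilizer + 1·y_seed budget = 60.
→ y_fertilizer = 9 and y_seed budget = 6.
Reduced cost of oats: c₃ − yᵀa₃ = 64 − (9·5 + 6·4) = 64 − 69 = -5.

-5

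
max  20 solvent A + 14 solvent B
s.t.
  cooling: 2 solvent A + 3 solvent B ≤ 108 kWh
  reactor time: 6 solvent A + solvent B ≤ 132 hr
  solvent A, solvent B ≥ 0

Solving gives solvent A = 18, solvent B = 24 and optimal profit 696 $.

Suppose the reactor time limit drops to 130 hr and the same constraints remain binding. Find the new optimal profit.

At the optimum: cooling uses 108 of 108 (binding); reactor time uses 132 of 132 (binding).
From A_Bᵀ y = c: 2·y_cooling + 6·y_reactor time = 20; 3·y_cooling + 1·y_reactor time = 14.
This yields shadow prices y_cooling = 4, y_reactor time = 2.
Δz = y_reactor time·Δb = 2 × (-2) = -4, so new z* = 696 − 4 = 692.

692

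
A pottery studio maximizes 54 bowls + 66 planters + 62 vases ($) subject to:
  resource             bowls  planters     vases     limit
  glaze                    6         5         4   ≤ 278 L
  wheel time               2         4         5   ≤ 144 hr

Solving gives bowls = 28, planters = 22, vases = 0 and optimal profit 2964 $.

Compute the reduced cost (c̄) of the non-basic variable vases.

-7

Both glaze and wheel time are binding at x*.
The binding rows give the dual system: 6·y_glaze + 2·y_wheel time = 54 and 5·y_glaze + 4·y_wheel time = 66.
Solving: y_glaze = 6, y_wheel time = 9.
Reduced cost of vases: c₃ − yᵀa₃ = 62 − (6·4 + 9·5) = 62 − 69 = -7.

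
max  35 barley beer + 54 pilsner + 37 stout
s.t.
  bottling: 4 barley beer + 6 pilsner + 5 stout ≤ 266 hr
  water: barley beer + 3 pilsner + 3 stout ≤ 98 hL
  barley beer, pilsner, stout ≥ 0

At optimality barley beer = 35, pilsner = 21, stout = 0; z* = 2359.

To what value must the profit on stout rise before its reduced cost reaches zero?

At the optimum: bottling uses 266 of 266 (binding); water uses 98 of 98 (binding).
From A_Bᵀ y = c: 4·y_bottling + 1·y_water = 35; 6·y_bottling + 3·y_water = 54.
This yields shadow prices y_bottling = 8.5, y_water = 1.
stout enters the basis when its profit ≥ yᵀa₃ = 8.5·5 + 1·3 = 45.5.

45.5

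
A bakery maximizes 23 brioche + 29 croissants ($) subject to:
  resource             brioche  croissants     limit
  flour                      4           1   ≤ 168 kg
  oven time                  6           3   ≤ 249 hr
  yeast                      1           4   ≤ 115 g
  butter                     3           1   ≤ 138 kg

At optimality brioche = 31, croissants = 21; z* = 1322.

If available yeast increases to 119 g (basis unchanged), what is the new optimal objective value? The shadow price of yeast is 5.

1342

Δb = 4, so new z* = 1322 + (5)·(4) = 1322 + 20 = 1342.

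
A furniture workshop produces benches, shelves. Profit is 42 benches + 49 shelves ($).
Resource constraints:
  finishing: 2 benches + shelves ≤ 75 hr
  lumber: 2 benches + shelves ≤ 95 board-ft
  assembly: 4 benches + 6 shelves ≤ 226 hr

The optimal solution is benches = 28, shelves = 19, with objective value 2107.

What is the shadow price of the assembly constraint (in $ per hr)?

7

At the optimum: finishing uses 75 of 75 (binding); lumber uses 75 of 95 (slack = 20); assembly uses 226 of 226 (binding).
Since lumber is not tight, its dual is 0.
From A_Bᵀ y = c: 2·y_finishing + 4·y_assembly = 42; 1·y_finishing + 6·y_assembly = 49.
This yields shadow prices y_finishing = 7, y_assembly = 7.
Shadow price of assembly = 7.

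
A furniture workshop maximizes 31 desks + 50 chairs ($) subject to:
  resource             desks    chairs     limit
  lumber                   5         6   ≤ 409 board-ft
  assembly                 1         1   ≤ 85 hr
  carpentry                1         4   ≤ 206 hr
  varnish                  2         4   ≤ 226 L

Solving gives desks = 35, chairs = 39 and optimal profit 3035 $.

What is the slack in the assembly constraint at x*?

assembly used = 1·35 + 1·39 = 74; slack = 85 − 74 = 11.

11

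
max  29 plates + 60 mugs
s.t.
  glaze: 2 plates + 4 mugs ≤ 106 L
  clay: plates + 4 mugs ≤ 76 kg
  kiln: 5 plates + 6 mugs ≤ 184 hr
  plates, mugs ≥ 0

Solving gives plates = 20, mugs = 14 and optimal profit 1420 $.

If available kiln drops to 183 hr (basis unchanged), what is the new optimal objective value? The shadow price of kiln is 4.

1416

Δb = -1, so new z* = 1420 + (4)·(-1) = 1420 − 4 = 1416.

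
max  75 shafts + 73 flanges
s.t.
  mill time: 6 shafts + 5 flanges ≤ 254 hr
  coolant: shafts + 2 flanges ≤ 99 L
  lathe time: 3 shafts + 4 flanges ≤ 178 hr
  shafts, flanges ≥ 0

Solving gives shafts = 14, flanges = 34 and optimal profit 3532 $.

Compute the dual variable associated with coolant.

Binding: mill time and lathe time. Non-binding: coolant (17 unused).
By complementary slackness, y = 0 for the non-binding constraint.
From A_Bᵀ y = c: 6·y_mill time + 3·y_lathe time = 75; 5·y_mill time + 4·y_lathe time = 73.
This yields shadow prices y_mill time = 9, y_lathe time = 7.
Shadow price of coolant = 0.

0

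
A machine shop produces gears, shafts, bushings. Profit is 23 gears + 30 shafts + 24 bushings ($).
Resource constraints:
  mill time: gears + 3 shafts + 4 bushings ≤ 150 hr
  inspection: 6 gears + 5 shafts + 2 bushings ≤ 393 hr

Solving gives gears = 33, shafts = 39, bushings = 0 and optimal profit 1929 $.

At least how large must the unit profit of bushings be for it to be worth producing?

Check each constraint at x*: mill time 150/150 (tight); inspection 393/393 (tight).
The binding rows give the dual system: 1·y_mill time + 6·y_inspection = 23 and 3·y_mill time + 5·y_inspection = 30.
Solving: y_mill time = 5, y_inspection = 3.
bushings enters the basis when its profit ≥ yᵀa₃ = 5·4 + 3·2 = 26.

26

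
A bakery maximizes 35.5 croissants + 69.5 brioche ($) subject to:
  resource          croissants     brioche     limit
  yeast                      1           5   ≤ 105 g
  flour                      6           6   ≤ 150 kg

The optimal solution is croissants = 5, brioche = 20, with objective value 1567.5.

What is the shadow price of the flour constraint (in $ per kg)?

4.5

At the optimum: yeast uses 105 of 105 (binding); flour uses 150 of 150 (binding).
The binding rows give the dual system: 1·y_yeast + 6·y_flour = 35.5 and 5·y_yeast + 6·y_flour = 69.5.
→ y_yeast = 8.5 and y_flour = 4.5.
Shadow price of flour = 4.5.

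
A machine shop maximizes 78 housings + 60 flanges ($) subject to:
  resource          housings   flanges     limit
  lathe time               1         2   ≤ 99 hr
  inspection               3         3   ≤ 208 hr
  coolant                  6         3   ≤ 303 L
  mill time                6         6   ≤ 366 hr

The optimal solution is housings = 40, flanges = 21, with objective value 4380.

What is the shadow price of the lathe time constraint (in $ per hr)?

0

At the optimum: lathe time uses 82 of 99 (slack = 17); inspection uses 183 of 208 (slack = 25); coolant uses 303 of 303 (binding); mill time uses 366 of 366 (binding).
Slack constraints have shadow price 0 (complementary slackness).
The binding rows give the dual system: 6·y_coolant + 6·y_mill time = 78 and 3·y_coolant + 6·y_mill time = 60.
Solving: y_coolant = 6, y_mill time = 7.
Shadow price of lathe time = 0.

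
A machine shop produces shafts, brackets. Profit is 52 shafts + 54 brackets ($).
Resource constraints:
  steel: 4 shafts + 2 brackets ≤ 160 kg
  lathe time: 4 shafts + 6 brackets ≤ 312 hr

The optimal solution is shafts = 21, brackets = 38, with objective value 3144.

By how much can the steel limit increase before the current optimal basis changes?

Binding constraints: steel, lathe time. The basis is B = [[4,2],[4,6]] with det 16.
Per unit increase in steel, x* moves by d = (0.375, -0.25).
The basis stays optimal until brackets reaches 0; allowable increase = 152 kg.

152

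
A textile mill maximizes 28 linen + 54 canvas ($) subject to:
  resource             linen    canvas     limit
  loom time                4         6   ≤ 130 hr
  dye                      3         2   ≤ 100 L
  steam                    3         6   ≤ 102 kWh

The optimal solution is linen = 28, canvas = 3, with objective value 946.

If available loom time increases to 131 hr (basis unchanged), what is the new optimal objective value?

At the optimum: loom time uses 130 of 130 (binding); dye uses 90 of 100 (slack = 10); steam uses 102 of 102 (binding).
Slack constraints have shadow price 0 (complementary slackness).
From A_Bᵀ y = c: 4·y_loom time + 3·y_steam = 28; 6·y_loom time + 6·y_steam = 54.
This yields shadow prices y_loom time = 1, y_steam = 8.
Δz = y_loom time·Δb = 1 × (1) = 1, so new z* = 946 + 1 = 947.

947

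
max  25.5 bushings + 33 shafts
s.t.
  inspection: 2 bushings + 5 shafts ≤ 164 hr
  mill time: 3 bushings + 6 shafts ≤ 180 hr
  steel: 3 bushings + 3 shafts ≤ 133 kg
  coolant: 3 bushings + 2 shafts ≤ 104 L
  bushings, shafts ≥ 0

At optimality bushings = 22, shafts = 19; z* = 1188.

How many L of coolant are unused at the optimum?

coolant used = 3·22 + 2·19 = 104; slack = 104 − 104 = 0.

0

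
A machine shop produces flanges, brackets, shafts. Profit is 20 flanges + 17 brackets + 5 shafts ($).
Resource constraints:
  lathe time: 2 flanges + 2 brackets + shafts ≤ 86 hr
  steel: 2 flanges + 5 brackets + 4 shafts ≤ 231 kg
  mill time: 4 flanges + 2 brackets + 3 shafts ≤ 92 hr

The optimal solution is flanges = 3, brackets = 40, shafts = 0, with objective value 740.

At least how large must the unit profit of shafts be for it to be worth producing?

11.5

Binding: lathe time and mill time. Non-binding: steel (25 unused).
Since steel is not tight, its dual is 0.
The binding rows give the dual system: 2·y_lathe time + 4·y_mill time = 20 and 2·y_lathe time + 2·y_mill time = 17.
Solving: y_lathe time = 7, y_mill time = 1.5.
shafts enters the basis when its profit ≥ yᵀa₃ = 7·1 + 1.5·3 = 11.5.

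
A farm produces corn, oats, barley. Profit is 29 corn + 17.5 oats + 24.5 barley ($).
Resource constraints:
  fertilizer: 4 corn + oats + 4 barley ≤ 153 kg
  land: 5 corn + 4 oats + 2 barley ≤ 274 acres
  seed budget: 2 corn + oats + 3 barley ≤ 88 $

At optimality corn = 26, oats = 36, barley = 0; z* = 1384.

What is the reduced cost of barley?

At the optimum: fertilizer uses 140 of 153 (slack = 13); land uses 274 of 274 (binding); seed budget uses 88 of 88 (binding).
Slack constraints have shadow price 0 (complementary slackness).
Dual feasibility on the basic columns requires 5·y_land + 2·y_seed budget = 29, 4·y_land + 1·y_seed budget = 17.5.
→ y_land = 2 and y_seed budget = 9.5.
Reduced cost of barley: c₃ − yᵀa₃ = 24.5 − (2·2 + 9.5·3) = 24.5 − 32.5 = -8.

-8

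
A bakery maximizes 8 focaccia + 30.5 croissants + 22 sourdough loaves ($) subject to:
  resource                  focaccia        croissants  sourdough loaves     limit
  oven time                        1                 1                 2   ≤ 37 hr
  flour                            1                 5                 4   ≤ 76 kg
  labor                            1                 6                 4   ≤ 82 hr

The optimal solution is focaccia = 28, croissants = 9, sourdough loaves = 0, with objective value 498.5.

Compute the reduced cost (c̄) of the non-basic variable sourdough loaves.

Binding: oven time and labor. Non-binding: flour (3 unused).
Since flour is not tight, its dual is 0.
Dual feasibility on the basic columns requires 1·y_oven time + 1·y_labor = 8, 1·y_oven time + 6·y_labor = 30.5.
Solving: y_oven time = 3.5, y_labor = 4.5.
Reduced cost of sourdough loaves: c₃ − yᵀa₃ = 22 − (3.5·2 + 4.5·4) = 22 − 25 = -3.

-3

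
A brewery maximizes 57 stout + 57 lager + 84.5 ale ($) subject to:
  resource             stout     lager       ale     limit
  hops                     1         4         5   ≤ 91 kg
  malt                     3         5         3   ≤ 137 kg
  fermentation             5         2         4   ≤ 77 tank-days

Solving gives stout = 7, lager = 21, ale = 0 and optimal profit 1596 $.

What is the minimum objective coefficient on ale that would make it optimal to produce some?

At the optimum: hops uses 91 of 91 (binding); malt uses 126 of 137 (slack = 11); fermentation uses 77 of 77 (binding).
Slack constraints have shadow price 0 (complementary slackness).
From A_Bᵀ y = c: 1·y_hops + 5·y_fermentation = 57; 4·y_hops + 2·y_fermentation = 57.
Solving: y_hops = 9.5, y_fermentation = 9.5.
ale enters the basis when its profit ≥ yᵀa₃ = 9.5·5 + 9.5·4 = 85.5.

85.5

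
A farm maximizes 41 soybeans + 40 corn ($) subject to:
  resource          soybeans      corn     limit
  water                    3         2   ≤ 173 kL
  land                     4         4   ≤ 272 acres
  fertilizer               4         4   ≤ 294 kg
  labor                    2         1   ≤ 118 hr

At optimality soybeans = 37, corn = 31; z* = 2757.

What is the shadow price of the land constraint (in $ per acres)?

Binding: water and land. Non-binding: fertilizer (22 unused), labor (13 unused).
Since fertilizer, labor are not tight, their duals are 0.
From A_Bᵀ y = c: 3·y_water + 4·y_land = 41; 2·y_water + 4·y_land = 40.
This yields shadow prices y_water = 1, y_land = 9.5.
Shadow price of land = 9.5.

9.5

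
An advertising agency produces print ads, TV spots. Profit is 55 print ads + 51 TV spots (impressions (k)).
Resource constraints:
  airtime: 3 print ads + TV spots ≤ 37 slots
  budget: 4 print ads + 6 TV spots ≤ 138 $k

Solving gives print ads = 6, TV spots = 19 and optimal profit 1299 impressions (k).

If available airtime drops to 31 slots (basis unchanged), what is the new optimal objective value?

At the optimum: airtime uses 37 of 37 (binding); budget uses 138 of 138 (binding).
Dual feasibility on the basic columns requires 3·y_airtime + 4·y_budget = 55, 1·y_airtime + 6·y_budget = 51.
This yields shadow prices y_airtime = 9, y_budget = 7.
Δz = y_airtime·Δb = 9 × (-6) = -54, so new z* = 1299 − 54 = 1245.

1245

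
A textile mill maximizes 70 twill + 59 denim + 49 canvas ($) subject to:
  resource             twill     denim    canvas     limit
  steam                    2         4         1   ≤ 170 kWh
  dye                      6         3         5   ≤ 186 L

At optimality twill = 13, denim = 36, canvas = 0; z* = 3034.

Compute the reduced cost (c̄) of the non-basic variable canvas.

-4

Both steam and dye are binding at x*.
Dual feasibility on the basic columns requires 2·y_steam + 6·y_dye = 70, 4·y_steam + 3·y_dye = 59.
→ y_steam = 8 and y_dye = 9.
Reduced cost of canvas: c₃ − yᵀa₃ = 49 − (8·1 + 9·5) = 49 − 53 = -4.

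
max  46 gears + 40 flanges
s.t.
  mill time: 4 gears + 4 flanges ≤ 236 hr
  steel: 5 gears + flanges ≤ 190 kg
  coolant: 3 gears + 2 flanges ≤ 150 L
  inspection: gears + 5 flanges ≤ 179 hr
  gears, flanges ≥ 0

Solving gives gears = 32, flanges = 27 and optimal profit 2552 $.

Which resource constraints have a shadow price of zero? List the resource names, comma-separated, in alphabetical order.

inspection, steel

mill time: 236/236 (binding)
steel: 187/190 (slack 3)
coolant: 150/150 (binding)
inspection: 167/179 (slack 12)
By complementary slackness, a constraint with positive slack has shadow price 0 → inspection, steel.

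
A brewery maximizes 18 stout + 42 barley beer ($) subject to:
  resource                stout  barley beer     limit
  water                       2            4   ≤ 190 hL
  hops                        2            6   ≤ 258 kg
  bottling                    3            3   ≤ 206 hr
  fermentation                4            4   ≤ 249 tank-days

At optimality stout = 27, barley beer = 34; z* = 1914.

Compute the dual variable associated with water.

Check each constraint at x*: water 190/190 (tight); hops 258/258 (tight); bottling 183/206 (slack 23); fermentation 244/249 (slack 5).
By complementary slackness, y = 0 for the non-binding constraints.
The binding rows give the dual system: 2·y_water + 2·y_hops = 18 and 4·y_water + 6·y_hops = 42.
→ y_water = 6 and y_hops = 3.
Shadow price of water = 6.

6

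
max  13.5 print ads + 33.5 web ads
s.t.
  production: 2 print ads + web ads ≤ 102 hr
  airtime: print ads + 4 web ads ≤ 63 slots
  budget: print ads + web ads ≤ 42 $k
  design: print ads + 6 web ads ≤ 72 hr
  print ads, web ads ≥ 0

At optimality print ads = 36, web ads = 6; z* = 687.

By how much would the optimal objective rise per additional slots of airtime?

0

Check each constraint at x*: production 78/102 (slack 24); airtime 60/63 (slack 3); budget 42/42 (tight); design 72/72 (tight).
Since production, airtime are not tight, their duals are 0.
From A_Bᵀ y = c: 1·y_budget + 1·y_design = 13.5; 1·y_budget + 6·y_design = 33.5.
→ y_budget = 9.5 and y_design = 4.
Shadow price of airtime = 0.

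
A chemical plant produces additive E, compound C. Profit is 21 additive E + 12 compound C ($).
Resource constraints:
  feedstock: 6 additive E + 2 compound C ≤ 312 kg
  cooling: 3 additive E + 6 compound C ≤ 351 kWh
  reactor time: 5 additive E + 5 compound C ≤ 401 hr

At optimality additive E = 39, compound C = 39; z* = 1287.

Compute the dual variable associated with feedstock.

3

Binding: feedstock and cooling. Non-binding: reactor time (11 unused).
Slack constraints have shadow price 0 (complementary slackness).
The binding rows give the dual system: 6·y_feedstock + 3·y_cooling = 21 and 2·y_feedstock + 6·y_cooling = 12.
This yields shadow prices y_feedstock = 3, y_cooling = 1.
Shadow price of feedstock = 3.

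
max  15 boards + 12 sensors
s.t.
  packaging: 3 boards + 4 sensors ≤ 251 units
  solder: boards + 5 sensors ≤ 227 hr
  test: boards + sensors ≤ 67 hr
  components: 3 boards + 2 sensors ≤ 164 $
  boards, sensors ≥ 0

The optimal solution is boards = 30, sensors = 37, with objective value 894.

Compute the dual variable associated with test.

6

Binding: test and components. Non-binding: packaging (13 unused), solder (12 unused).
Since packaging, solder are not tight, their duals are 0.
Dual feasibility on the basic columns requires 1·y_test + 3·y_components = 15, 1·y_test + 2·y_components = 12.
This yields shadow prices y_test = 6, y_components = 3.
Shadow price of test = 6.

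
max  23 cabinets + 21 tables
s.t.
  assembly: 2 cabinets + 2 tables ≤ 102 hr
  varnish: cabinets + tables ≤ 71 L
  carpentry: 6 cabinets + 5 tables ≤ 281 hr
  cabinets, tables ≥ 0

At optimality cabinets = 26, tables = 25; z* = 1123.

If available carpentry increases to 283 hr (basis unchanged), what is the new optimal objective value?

1127

Binding: assembly and carpentry. Non-binding: varnish (20 unused).
By complementary slackness, y = 0 for the non-binding constraint.
The binding rows give the dual system: 2·y_assembly + 6·y_carpentry = 23 and 2·y_assembly + 5·y_carpentry = 21.
Solving: y_assembly = 5.5, y_carpentry = 2.
Δz = y_carpentry·Δb = 2 × (2) = 4, so new z* = 1123 + 4 = 1127.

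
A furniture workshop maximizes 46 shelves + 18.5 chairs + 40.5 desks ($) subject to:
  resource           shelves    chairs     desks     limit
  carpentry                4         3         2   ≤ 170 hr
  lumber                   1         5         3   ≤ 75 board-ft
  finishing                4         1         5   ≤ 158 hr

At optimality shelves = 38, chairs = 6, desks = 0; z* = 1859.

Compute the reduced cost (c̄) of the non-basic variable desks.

-6.5

Binding: carpentry and finishing. Non-binding: lumber (7 unused).
Since lumber is not tight, its dual is 0.
The binding rows give the dual system: 4·y_carpentry + 4·y_finishing = 46 and 3·y_carpentry + 1·y_finishing = 18.5.
→ y_carpentry = 3.5 and y_finishing = 8.
Reduced cost of desks: c₃ − yᵀa₃ = 40.5 − (3.5·2 + 8·5) = 40.5 − 47 = -6.5.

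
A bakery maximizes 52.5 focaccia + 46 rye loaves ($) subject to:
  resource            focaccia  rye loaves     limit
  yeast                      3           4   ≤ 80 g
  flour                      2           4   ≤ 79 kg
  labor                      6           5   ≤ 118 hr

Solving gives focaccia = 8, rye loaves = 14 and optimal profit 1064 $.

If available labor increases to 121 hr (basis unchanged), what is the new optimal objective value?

Check each constraint at x*: yeast 80/80 (tight); flour 72/79 (slack 7); labor 118/118 (tight).
By complementary slackness, y = 0 for the non-binding constraint.
The binding rows give the dual system: 3·y_yeast + 6·y_labor = 52.5 and 4·y_yeast + 5·y_labor = 46.
This yields shadow prices y_yeast = 1.5, y_labor = 8.
Δz = y_labor·Δb = 8 × (3) = 24, so new z* = 1064 + 24 = 1088.

1088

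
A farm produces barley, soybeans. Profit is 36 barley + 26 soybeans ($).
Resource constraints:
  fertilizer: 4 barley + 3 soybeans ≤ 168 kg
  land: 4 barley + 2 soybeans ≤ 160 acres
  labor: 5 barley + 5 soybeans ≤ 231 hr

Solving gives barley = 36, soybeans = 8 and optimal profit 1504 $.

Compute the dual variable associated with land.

1

At the optimum: fertilizer uses 168 of 168 (binding); land uses 160 of 160 (binding); labor uses 220 of 231 (slack = 11).
Slack constraints have shadow price 0 (complementary slackness).
The binding rows give the dual system: 4·y_fertilizer + 4·y_land = 36 and 3·y_fertilizer + 2·y_land = 26.
This yields shadow prices y_fertilizer = 8, y_land = 1.
Shadow price of land = 1.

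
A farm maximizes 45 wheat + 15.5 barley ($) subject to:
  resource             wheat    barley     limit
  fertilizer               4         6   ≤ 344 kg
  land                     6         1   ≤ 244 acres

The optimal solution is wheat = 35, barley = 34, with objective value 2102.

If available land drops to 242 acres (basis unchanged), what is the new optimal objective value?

2089

Both fertilizer and land are binding at x*.
The binding rows give the dual system: 4·y_fertilizer + 6·y_land = 45 and 6·y_fertilizer + 1·y_land = 15.5.
This yields shadow prices y_fertilizer = 1.5, y_land = 6.5.
Δz = y_land·Δb = 6.5 × (-2) = -13, so new z* = 2102 − 13 = 2089.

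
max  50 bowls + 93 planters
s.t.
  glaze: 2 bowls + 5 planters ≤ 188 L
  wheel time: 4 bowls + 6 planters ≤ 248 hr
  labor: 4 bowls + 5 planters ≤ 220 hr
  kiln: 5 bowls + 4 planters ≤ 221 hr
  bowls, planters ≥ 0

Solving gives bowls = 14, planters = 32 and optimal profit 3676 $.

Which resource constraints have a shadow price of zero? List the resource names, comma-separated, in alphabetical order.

glaze: 188/188 (binding)
wheel time: 248/248 (binding)
labor: 216/220 (slack 4)
kiln: 198/221 (slack 23)
By complementary slackness, a constraint with positive slack has shadow price 0 → kiln, labor.

kiln, labor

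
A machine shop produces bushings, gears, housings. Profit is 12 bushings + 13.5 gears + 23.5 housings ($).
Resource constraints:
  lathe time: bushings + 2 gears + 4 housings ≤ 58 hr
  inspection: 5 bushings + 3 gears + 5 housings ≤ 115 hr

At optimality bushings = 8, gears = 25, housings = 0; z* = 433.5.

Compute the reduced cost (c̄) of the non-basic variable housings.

Both lathe time and inspection are binding at x*.
Dual feasibility on the basic columns requires 1·y_lathe time + 5·y_inspection = 12, 2·y_lathe time + 3·y_inspection = 13.5.
This yields shadow prices y_lathe time = 4.5, y_inspection = 1.5.
Reduced cost of housings: c₃ − yᵀa₃ = 23.5 − (4.5·4 + 1.5·5) = 23.5 − 25.5 = -2.

-2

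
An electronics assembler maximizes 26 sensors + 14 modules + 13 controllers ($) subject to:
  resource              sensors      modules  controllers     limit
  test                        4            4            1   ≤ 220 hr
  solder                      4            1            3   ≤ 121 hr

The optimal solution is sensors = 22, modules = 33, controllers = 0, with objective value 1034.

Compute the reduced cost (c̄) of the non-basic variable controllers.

Both test and solder are binding at x*.
Dual feasibility on the basic columns requires 4·y_test + 4·y_solder = 26, 4·y_test + 1·y_solder = 14.
Solving: y_test = 2.5, y_solder = 4.
Reduced cost of controllers: c₃ − yᵀa₃ = 13 − (2.5·1 + 4·3) = 13 − 14.5 = -1.5.

-1.5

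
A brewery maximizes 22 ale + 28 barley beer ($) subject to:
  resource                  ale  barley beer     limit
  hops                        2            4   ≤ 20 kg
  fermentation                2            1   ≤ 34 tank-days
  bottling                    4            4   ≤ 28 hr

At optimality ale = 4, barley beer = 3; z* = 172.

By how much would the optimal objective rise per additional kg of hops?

Check each constraint at x*: hops 20/20 (tight); fermentation 11/34 (slack 23); bottling 28/28 (tight).
Since fermentation is not tight, its dual is 0.
Dual feasibility on the basic columns requires 2·y_hops + 4·y_bottling = 22, 4·y_hops + 4·y_bottling = 28.
→ y_hops = 3 and y_bottling = 4.
Shadow price of hops = 3.

3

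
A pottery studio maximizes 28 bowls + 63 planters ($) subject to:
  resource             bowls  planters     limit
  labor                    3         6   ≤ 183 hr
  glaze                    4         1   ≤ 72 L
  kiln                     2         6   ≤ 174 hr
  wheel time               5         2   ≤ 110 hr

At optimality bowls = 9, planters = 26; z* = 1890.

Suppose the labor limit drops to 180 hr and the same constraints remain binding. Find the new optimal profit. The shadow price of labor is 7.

Δb = -3, so new z* = 1890 + (7)·(-3) = 1890 − 21 = 1869.

1869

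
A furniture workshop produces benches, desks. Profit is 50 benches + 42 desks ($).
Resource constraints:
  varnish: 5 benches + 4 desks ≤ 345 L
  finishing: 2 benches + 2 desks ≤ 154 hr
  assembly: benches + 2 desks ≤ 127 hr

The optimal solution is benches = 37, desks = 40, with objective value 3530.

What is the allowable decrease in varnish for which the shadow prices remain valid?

10

Binding constraints: varnish, finishing. The basis is B = [[5,4],[2,2]] with det 2.
Per unit decrease in varnish, x* moves by d = (-1, 1).
The basis stays optimal until assembly becomes binding; allowable decrease = 10 L.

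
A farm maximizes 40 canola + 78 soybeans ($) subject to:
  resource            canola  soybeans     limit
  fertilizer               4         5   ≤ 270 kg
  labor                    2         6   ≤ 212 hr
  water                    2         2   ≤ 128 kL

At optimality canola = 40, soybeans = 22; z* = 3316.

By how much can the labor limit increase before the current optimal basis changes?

112

Binding constraints: fertilizer, labor. The basis is B = [[4,5],[2,6]] with det 14.
Per unit increase in labor, x* moves by d = (-0.3571, 0.2857).
The basis stays optimal until canola reaches 0; allowable increase = 112 hr.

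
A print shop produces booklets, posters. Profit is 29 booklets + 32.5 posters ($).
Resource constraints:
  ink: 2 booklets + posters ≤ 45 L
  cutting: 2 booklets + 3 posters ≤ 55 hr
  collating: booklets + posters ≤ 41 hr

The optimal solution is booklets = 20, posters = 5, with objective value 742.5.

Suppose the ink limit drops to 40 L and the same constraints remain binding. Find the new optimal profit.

Check each constraint at x*: ink 45/45 (tight); cutting 55/55 (tight); collating 25/41 (slack 16).
Since collating is not tight, its dual is 0.
Dual feasibility on the basic columns requires 2·y_ink + 2·y_cutting = 29, 1·y_ink + 3·y_cutting = 32.5.
This yields shadow prices y_ink = 5.5, y_cutting = 9.
Δz = y_ink·Δb = 5.5 × (-5) = -27.5, so new z* = 742.5 − 27.5 = 715.

715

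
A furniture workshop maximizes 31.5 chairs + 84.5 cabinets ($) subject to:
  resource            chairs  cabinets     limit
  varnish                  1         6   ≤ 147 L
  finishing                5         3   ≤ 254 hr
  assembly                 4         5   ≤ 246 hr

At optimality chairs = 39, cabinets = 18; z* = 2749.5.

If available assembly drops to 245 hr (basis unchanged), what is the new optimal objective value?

2744

At the optimum: varnish uses 147 of 147 (binding); finishing uses 249 of 254 (slack = 5); assembly uses 246 of 246 (binding).
By complementary slackness, y = 0 for the non-binding constraint.
Dual feasibility on the basic columns requires 1·y_varnish + 4·y_assembly = 31.5, 6·y_varnish + 5·y_assembly = 84.5.
This yields shadow prices y_varnish = 9.5, y_assembly = 5.5.
Δz = y_assembly·Δb = 5.5 × (-1) = -5.5, so new z* = 2749.5 − 5.5 = 2744.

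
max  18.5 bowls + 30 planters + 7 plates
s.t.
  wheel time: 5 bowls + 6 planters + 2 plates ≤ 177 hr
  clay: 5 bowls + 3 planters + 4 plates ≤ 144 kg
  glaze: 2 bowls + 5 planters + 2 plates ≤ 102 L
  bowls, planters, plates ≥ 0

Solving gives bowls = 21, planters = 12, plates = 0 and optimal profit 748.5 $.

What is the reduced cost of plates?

Check each constraint at x*: wheel time 177/177 (tight); clay 141/144 (slack 3); glaze 102/102 (tight).
By complementary slackness, y = 0 for the non-binding constraint.
The binding rows give the dual system: 5·y_wheel time + 2·y_glaze = 18.5 and 6·y_wheel time + 5·y_glaze = 30.
This yields shadow prices y_wheel time = 2.5, y_glaze = 3.
Reduced cost of plates: c₃ − yᵀa₃ = 7 − (2.5·2 + 3·2) = 7 − 11 = -4.

-4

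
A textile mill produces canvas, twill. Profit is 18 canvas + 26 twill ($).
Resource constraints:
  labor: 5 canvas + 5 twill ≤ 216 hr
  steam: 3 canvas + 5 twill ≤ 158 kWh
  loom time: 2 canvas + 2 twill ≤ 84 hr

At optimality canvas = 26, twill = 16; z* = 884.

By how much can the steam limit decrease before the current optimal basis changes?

32

Binding constraints: steam, loom time. The basis is B = [[3,5],[2,2]] with det -4.
Per unit decrease in steam, x* moves by d = (0.5, -0.5).
The basis stays optimal until twill reaches 0; allowable decrease = 32 kWh.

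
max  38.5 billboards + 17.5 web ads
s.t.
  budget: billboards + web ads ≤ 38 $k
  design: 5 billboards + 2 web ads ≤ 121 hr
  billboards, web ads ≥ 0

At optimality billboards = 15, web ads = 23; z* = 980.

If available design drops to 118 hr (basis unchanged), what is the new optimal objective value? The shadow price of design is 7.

959

Δb = -3, so new z* = 980 + (7)·(-3) = 980 − 21 = 959.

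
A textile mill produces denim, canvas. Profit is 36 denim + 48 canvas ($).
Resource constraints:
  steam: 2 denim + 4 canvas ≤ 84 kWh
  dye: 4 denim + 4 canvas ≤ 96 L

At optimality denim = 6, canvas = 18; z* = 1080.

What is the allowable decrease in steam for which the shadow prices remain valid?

Binding constraints: steam, dye. The basis is B = [[2,4],[4,4]] with det -8.
Per unit decrease in steam, x* moves by d = (0.5, -0.5).
The basis stays optimal until canvas reaches 0; allowable decrease = 36 kWh.

36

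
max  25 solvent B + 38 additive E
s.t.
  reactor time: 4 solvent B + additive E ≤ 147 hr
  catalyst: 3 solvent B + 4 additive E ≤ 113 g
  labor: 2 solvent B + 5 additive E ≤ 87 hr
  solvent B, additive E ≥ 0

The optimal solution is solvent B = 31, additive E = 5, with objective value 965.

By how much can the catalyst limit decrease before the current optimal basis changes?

43.4

Binding constraints: catalyst, labor. The basis is B = [[3,4],[2,5]] with det 7.
Per unit decrease in catalyst, x* moves by d = (-0.7143, 0.2857).
The basis stays optimal until solvent B reaches 0; allowable decrease = 43.4 g.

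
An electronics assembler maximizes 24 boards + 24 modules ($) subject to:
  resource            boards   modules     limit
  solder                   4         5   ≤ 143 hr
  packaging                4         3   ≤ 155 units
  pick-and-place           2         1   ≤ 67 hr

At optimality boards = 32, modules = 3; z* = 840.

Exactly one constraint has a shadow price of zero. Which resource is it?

solder: 143/143 (binding)
packaging: 137/155 (slack 18)
pick-and-place: 67/67 (binding)
By complementary slackness, a constraint with positive slack has shadow price 0 → packaging.

packaging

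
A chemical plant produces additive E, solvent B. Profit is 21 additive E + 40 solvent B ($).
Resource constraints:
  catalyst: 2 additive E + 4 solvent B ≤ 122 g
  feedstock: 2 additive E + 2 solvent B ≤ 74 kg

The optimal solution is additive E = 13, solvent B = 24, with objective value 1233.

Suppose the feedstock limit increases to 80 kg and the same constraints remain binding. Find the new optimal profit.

Check each constraint at x*: catalyst 122/122 (tight); feedstock 74/74 (tight).
Dual feasibility on the basic columns requires 2·y_catalyst + 2·y_feedstock = 21, 4·y_catalyst + 2·y_feedstock = 40.
Solving: y_catalyst = 9.5, y_feedstock = 1.
Δz = y_feedstock·Δb = 1 × (6) = 6, so new z* = 1233 + 6 = 1239.

1239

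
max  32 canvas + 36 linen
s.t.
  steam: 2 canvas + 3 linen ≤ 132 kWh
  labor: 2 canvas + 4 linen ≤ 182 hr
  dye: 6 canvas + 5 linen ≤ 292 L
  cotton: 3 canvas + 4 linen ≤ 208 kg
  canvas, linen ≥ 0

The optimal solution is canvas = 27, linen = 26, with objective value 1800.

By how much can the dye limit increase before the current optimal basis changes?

104

Binding constraints: steam, dye. The basis is B = [[2,3],[6,5]] with det -8.
Per unit increase in dye, x* moves by d = (0.375, -0.25).
The basis stays optimal until linen reaches 0; allowable increase = 104 L.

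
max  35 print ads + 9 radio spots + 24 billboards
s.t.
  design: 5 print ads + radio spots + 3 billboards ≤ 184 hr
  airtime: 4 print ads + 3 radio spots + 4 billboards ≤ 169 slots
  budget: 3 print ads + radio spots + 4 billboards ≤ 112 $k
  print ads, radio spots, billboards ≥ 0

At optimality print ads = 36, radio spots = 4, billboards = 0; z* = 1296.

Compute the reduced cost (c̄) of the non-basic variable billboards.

Binding: design and budget. Non-binding: airtime (13 unused).
Since airtime is not tight, its dual is 0.
From A_Bᵀ y = c: 5·y_design + 3·y_budget = 35; 1·y_design + 1·y_budget = 9.
This yields shadow prices y_design = 4, y_budget = 5.
Reduced cost of billboards: c₃ − yᵀa₃ = 24 − (4·3 + 5·4) = 24 − 32 = -8.

-8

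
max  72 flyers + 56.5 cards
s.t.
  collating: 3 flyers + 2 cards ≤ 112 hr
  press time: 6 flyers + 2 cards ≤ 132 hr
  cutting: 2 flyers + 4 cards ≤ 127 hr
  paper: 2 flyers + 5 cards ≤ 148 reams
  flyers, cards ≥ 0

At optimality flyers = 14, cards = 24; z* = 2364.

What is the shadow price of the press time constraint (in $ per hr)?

9.5

Check each constraint at x*: collating 90/112 (slack 22); press time 132/132 (tight); cutting 124/127 (slack 3); paper 148/148 (tight).
By complementary slackness, y = 0 for the non-binding constraints.
From A_Bᵀ y = c: 6·y_press time + 2·y_paper = 72; 2·y_press time + 5·y_paper = 56.5.
This yields shadow prices y_press time = 9.5, y_paper = 7.5.
Shadow price of press time = 9.5.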